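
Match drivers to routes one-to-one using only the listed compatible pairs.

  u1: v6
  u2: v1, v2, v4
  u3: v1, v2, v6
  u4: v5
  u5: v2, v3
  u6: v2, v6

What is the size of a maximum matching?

6

Unit-capacity flow: source→left, listed edges, right→sink; max matching = max flow.
Augmenting path u1→v6 (+1); matched 1.
Augmenting path u2→v1 (+1); matched 2.
Augmenting path u3→v2 (+1); matched 3.
Augmenting path u4→v5 (+1); matched 4.
Augmenting path u5→v3 (+1); matched 5.
Augmenting path u6→v2→u3→v1→u2→v4 (+1); matched 6.
No augmenting path remains; maximum matching = 6.
König certificate: {u1, u2, u3, u4, u5, u6} is a vertex cover of size 6 (every listed pair touches it), so no matching can be larger.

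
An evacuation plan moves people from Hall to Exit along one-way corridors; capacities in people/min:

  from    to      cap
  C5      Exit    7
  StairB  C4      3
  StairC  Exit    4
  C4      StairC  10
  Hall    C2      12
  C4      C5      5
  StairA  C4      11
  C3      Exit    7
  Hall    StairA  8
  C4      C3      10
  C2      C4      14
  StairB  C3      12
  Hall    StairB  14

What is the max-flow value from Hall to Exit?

Augment Hall→StairB→C3→Exit: bottleneck 7, flow now 7.
Augment Hall→StairB→C4→StairC→Exit: bottleneck 3, flow now 10.
Augment Hall→C2→C4→StairC→Exit: bottleneck 1, flow now 11.
Augment Hall→C2→C4→C5→Exit: bottleneck 5, flow now 16.
No augmenting path remains; maximum flow = 16.
In the residual graph, reachable from Hall: {Hall, StairB, C2, StairA, C4, C3, StairC}.
Min-cut edges: C4→C5 (5), C3→Exit (7), StairC→Exit (4); capacity 5 + 7 + 4 = 16.
This cut is saturated, so no flow can exceed 16.

16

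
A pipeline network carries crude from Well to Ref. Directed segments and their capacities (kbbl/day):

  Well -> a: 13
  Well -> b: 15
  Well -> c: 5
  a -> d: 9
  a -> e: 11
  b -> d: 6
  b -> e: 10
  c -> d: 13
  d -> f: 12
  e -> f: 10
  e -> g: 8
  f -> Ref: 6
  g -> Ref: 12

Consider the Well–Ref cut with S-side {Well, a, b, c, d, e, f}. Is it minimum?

Given cut capacity: 8 + 6 = 14.
Augment Well→a→d→f→Ref: bottleneck 6, flow now 6.
Augment Well→a→e→g→Ref: bottleneck 7, flow now 13.
Augment Well→b→e→g→Ref: bottleneck 1, flow now 14.
No augmenting path remains; maximum flow = 14.
Cut capacity 14 equals the max flow, so it is a minimum cut.

Yes — it is a minimum cut (capacity 14).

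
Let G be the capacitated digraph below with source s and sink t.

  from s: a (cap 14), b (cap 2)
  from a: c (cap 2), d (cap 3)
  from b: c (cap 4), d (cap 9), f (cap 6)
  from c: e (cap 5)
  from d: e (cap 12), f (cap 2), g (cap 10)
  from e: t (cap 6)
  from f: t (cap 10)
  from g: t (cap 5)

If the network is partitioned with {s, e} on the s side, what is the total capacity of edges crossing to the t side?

Edges leaving {s, e}: s→a (14), s→b (2), e→t (6).
Cut capacity = 14 + 2 + 6 = 22.

22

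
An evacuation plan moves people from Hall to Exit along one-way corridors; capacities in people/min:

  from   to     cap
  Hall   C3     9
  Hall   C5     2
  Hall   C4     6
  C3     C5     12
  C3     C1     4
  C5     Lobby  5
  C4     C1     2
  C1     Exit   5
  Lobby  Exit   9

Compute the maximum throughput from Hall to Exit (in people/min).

10

Augment Hall→C3→C1→Exit: bottleneck 4, flow now 4.
Augment Hall→C5→Lobby→Exit: bottleneck 2, flow now 6.
Augment Hall→C4→C1→Exit: bottleneck 1, flow now 7.
Augment Hall→C3→C5→Lobby→Exit: bottleneck 3, flow now 10.
No augmenting path remains; maximum flow = 10.
In the residual graph, reachable from Hall: {Hall, C3, C5, C4, C1}.
Min-cut edges: C5→Lobby (5), C1→Exit (5); capacity 5 + 5 = 10.
This cut is saturated, so no flow can exceed 10.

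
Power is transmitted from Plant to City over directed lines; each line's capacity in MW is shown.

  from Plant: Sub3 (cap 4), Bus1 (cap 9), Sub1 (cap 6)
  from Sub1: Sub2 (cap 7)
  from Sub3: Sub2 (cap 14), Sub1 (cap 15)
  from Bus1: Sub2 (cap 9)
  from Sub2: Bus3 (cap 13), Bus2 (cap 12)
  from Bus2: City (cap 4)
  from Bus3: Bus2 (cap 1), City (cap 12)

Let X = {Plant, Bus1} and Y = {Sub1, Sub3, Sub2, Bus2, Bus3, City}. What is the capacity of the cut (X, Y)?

19

Edges leaving {Plant, Bus1}: Plant→Sub1 (6), Plant→Sub3 (4), Bus1→Sub2 (9).
Cut capacity = 6 + 4 + 9 = 19.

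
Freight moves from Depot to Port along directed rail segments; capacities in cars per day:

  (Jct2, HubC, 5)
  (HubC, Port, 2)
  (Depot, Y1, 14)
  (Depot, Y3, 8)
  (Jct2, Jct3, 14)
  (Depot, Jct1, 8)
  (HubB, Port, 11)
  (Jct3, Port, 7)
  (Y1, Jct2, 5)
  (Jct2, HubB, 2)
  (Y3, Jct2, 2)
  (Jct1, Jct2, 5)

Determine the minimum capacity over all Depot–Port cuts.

Augment Depot→Y1→Jct2→Jct3→Port: bottleneck 5, flow now 5.
Augment Depot→Y3→Jct2→Jct3→Port: bottleneck 2, flow now 7.
Augment Depot→Jct1→Jct2→HubB→Port: bottleneck 2, flow now 9.
Augment Depot→Jct1→Jct2→HubC→Port: bottleneck 2, flow now 11.
No augmenting path remains; maximum flow = 11.
By max-flow min-cut, the minimum cut capacity equals the max flow.
In the residual graph, reachable from Depot: {Depot, Y1, Y3, Jct1, Jct2, Jct3, HubC}.
Min-cut edges: Jct2→HubB (2), Jct3→Port (7), HubC→Port (2); capacity 2 + 7 + 2 = 11.

11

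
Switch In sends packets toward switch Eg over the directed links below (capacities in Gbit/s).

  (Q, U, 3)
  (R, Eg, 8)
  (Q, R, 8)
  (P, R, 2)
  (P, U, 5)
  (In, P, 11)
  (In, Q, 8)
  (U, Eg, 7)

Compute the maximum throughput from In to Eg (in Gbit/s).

15

Augment In→P→R→Eg: bottleneck 2, flow now 2.
Augment In→P→U→Eg: bottleneck 5, flow now 7.
Augment In→Q→R→Eg: bottleneck 6, flow now 13.
Augment In→Q→U→Eg: bottleneck 2, flow now 15.
No augmenting path remains; maximum flow = 15.
In the residual graph, reachable from In: {In, P}.
Min-cut edges: In→Q (8), P→R (2), P→U (5); capacity 8 + 2 + 5 = 15.
This cut is saturated, so no flow can exceed 15.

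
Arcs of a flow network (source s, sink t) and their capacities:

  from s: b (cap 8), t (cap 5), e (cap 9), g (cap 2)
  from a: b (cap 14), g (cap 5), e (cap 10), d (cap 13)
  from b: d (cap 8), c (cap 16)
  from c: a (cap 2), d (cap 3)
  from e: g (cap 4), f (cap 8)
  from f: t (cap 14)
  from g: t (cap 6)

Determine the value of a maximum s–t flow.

Augment s→t: bottleneck 5, flow now 5.
Augment s→g→t: bottleneck 2, flow now 7.
Augment s→e→f→t: bottleneck 8, flow now 15.
Augment s→e→g→t: bottleneck 1, flow now 16.
Augment s→b→c→a→g→t: bottleneck 2, flow now 18.
No augmenting path remains; maximum flow = 18.
In the residual graph, reachable from s: {s, b, c, d}.
Min-cut edges: s→e (9), s→g (2), s→t (5), c→a (2); capacity 9 + 2 + 5 + 2 = 18.
This cut is saturated, so no flow can exceed 18.

18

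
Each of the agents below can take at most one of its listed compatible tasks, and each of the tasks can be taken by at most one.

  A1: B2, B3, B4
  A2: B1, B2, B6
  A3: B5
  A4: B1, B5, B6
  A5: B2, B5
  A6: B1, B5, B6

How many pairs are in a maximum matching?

Unit-capacity flow: source→left, listed edges, right→sink; max matching = max flow.
Augmenting path A1→B2 (+1); matched 1.
Augmenting path A2→B1 (+1); matched 2.
Augmenting path A3→B5 (+1); matched 3.
Augmenting path A4→B6 (+1); matched 4.
Augmenting path A5→B2→A1→B3 (+1); matched 5.
No augmenting path remains; maximum matching = 5.
König certificate: {A1, B1, B2, B5, B6} is a vertex cover of size 5 (every listed pair touches it), so no matching can be larger.

5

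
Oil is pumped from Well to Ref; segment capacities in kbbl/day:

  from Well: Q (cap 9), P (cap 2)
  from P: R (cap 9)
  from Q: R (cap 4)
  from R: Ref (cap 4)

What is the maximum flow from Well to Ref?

Augment Well→P→R→Ref: bottleneck 2, flow now 2.
Augment Well→Q→R→Ref: bottleneck 2, flow now 4.
No augmenting path remains; maximum flow = 4.
In the residual graph, reachable from Well: {Well, P, Q, R}.
Min-cut edges: R→Ref (4); capacity 4 = 4.
This cut is saturated, so no flow can exceed 4.

4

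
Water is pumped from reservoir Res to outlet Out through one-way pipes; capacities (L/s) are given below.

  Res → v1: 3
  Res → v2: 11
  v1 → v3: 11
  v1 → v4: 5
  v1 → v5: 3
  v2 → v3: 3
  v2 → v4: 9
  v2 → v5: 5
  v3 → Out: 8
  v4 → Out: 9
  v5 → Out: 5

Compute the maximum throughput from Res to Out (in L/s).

Augment Res→v1→v3→Out: bottleneck 3, flow now 3.
Augment Res→v2→v3→Out: bottleneck 3, flow now 6.
Augment Res→v2→v4→Out: bottleneck 8, flow now 14.
No augmenting path remains; maximum flow = 14.
In the residual graph, reachable from Res: {Res}.
Min-cut edges: Res→v1 (3), Res→v2 (11); capacity 3 + 11 = 14.
This cut is saturated, so no flow can exceed 14.

14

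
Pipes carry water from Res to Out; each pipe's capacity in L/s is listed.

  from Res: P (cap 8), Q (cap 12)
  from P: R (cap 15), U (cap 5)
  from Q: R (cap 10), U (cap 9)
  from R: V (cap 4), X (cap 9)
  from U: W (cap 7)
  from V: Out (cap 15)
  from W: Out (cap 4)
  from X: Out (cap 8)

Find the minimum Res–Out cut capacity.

16

Augment Res→P→R→V→Out: bottleneck 4, flow now 4.
Augment Res→P→R→X→Out: bottleneck 4, flow now 8.
Augment Res→Q→R→X→Out: bottleneck 4, flow now 12.
Augment Res→Q→U→W→Out: bottleneck 4, flow now 16.
No augmenting path remains; maximum flow = 16.
By max-flow min-cut, the minimum cut capacity equals the max flow.
In the residual graph, reachable from Res: {Res, P, Q, R, U, W, X}.
Min-cut edges: R→V (4), W→Out (4), X→Out (8); capacity 4 + 4 + 8 = 16.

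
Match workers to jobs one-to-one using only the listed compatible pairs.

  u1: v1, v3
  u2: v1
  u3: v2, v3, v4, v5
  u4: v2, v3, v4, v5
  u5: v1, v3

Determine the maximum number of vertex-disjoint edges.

Unit-capacity flow: source→left, listed edges, right→sink; max matching = max flow.
Augmenting path u1→v1 (+1); matched 1.
Augmenting path u3→v2 (+1); matched 2.
Augmenting path u4→v3 (+1); matched 3.
Augmenting path u5→v3→u4→v4 (+1); matched 4.
No augmenting path remains; maximum matching = 4.
König certificate: {u3, u4, v1, v3} is a vertex cover of size 4 (every listed pair touches it), so no matching can be larger.

4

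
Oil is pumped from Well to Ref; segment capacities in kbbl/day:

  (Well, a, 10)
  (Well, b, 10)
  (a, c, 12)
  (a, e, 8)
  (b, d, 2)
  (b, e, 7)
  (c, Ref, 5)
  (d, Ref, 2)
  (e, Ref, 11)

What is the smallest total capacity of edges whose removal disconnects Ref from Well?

18

Augment Well→a→c→Ref: bottleneck 5, flow now 5.
Augment Well→a→e→Ref: bottleneck 5, flow now 10.
Augment Well→b→d→Ref: bottleneck 2, flow now 12.
Augment Well→b→e→Ref: bottleneck 6, flow now 18.
No augmenting path remains; maximum flow = 18.
By max-flow min-cut, the minimum cut capacity equals the max flow.
In the residual graph, reachable from Well: {Well, a, b, c, e}.
Min-cut edges: b→d (2), c→Ref (5), e→Ref (11); capacity 2 + 5 + 11 = 18.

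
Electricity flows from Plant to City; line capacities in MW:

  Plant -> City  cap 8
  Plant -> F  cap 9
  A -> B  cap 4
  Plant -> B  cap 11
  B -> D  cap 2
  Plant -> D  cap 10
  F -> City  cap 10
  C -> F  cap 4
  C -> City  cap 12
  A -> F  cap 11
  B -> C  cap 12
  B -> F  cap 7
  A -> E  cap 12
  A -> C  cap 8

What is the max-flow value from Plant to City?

28

Augment Plant→City: bottleneck 8, flow now 8.
Augment Plant→F→City: bottleneck 9, flow now 17.
Augment Plant→B→C→City: bottleneck 11, flow now 28.
No augmenting path remains; maximum flow = 28.
In the residual graph, reachable from Plant: {Plant, D}.
Min-cut edges: Plant→B (11), Plant→F (9), Plant→City (8); capacity 11 + 9 + 8 = 28.
This cut is saturated, so no flow can exceed 28.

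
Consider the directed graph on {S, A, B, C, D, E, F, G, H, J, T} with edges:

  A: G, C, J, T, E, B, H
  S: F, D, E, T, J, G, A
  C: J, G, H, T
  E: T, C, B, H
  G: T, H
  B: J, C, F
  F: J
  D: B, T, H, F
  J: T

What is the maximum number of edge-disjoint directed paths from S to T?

6

Assign every edge capacity 1; by Menger, the answer equals the max flow.
Path S→T (+1); total 1.
Path S→A→T (+1); total 2.
Path S→D→T (+1); total 3.
Path S→E→T (+1); total 4.
Path S→G→T (+1); total 5.
Path S→J→T (+1); total 6.
No residual S→T path; max flow = 6.
Certifying cut of size 6: {J→T, S→A, S→D, S→E, S→G, S→T}.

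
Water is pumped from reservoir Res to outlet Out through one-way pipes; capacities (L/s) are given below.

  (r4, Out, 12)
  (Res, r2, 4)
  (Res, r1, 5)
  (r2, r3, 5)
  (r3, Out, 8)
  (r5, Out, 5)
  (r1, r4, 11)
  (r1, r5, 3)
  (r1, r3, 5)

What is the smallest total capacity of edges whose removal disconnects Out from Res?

9

Augment Res→r1→r3→Out: bottleneck 5, flow now 5.
Augment Res→r2→r3→Out: bottleneck 3, flow now 8.
Augment Res→r2→r3→r1→r4→Out: bottleneck 1, flow now 9. (uses reverse residual edge)
No augmenting path remains; maximum flow = 9.
By max-flow min-cut, the minimum cut capacity equals the max flow.
In the residual graph, reachable from Res: {Res}.
Min-cut edges: Res→r1 (5), Res→r2 (4); capacity 5 + 4 = 9.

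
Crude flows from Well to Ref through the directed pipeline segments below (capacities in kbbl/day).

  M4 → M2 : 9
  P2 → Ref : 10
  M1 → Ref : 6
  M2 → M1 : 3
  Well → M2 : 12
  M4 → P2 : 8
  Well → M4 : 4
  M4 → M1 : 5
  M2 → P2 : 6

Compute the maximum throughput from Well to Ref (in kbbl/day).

13

Augment Well→M4→M1→Ref: bottleneck 4, flow now 4.
Augment Well→M2→M1→Ref: bottleneck 2, flow now 6.
Augment Well→M2→P2→Ref: bottleneck 6, flow now 12.
Augment Well→M2→M1→M4→P2→Ref: bottleneck 1, flow now 13. (uses reverse residual edge)
No augmenting path remains; maximum flow = 13.
In the residual graph, reachable from Well: {Well, M2}.
Min-cut edges: Well→M4 (4), M2→M1 (3), M2→P2 (6); capacity 4 + 3 + 6 = 13.
This cut is saturated, so no flow can exceed 13.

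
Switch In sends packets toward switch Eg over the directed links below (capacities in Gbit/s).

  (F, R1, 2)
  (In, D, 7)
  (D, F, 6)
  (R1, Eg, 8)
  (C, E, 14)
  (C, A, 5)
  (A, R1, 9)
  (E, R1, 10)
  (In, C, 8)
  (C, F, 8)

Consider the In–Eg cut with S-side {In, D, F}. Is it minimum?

Given cut capacity: 8 + 2 = 10.
Augment In→C→A→R1→Eg: bottleneck 5, flow now 5.
Augment In→C→F→R1→Eg: bottleneck 2, flow now 7.
Augment In→C→E→R1→Eg: bottleneck 1, flow now 8.
No augmenting path remains; maximum flow = 8.
In the residual graph, reachable from In: {In, C, D, A, F, E, R1}.
Min-cut edges: R1→Eg (8); capacity 8 = 8.
Cut capacity 10 exceeds the max flow 8, so it is not minimum.

No — its capacity is 10, but the minimum cut has capacity 8.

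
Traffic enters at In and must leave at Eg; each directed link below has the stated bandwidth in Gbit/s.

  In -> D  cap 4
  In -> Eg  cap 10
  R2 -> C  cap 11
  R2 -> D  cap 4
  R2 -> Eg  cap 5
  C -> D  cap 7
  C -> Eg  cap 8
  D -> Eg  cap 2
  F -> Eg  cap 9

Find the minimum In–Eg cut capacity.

12

Augment In→Eg: bottleneck 10, flow now 10.
Augment In→D→Eg: bottleneck 2, flow now 12.
No augmenting path remains; maximum flow = 12.
By max-flow min-cut, the minimum cut capacity equals the max flow.
In the residual graph, reachable from In: {In, D}.
Min-cut edges: In→Eg (10), D→Eg (2); capacity 10 + 2 = 12.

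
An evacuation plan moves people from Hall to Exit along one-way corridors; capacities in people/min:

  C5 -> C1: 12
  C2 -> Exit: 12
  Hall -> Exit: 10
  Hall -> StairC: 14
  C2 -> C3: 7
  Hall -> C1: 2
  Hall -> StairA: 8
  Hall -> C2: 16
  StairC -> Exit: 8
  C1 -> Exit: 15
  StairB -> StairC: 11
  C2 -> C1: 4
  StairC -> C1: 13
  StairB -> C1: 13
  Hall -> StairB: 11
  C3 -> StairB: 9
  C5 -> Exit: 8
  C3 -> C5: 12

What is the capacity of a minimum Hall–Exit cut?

Augment Hall→Exit: bottleneck 10, flow now 10.
Augment Hall→C2→Exit: bottleneck 12, flow now 22.
Augment Hall→StairC→Exit: bottleneck 8, flow now 30.
Augment Hall→C1→Exit: bottleneck 2, flow now 32.
Augment Hall→C2→C1→Exit: bottleneck 4, flow now 36.
Augment Hall→StairB→C1→Exit: bottleneck 9, flow now 45.
Augment Hall→StairB→C1→C2→C3→C5→Exit: bottleneck 2, flow now 47. (uses reverse residual edge)
Augment Hall→StairC→C1→C2→C3→C5→Exit: bottleneck 2, flow now 49. (uses reverse residual edge)
No augmenting path remains; maximum flow = 49.
By max-flow min-cut, the minimum cut capacity equals the max flow.
In the residual graph, reachable from Hall: {Hall, StairA, StairB, StairC, C1}.
Min-cut edges: Hall→C2 (16), Hall→Exit (10), StairC→Exit (8), C1→Exit (15); capacity 16 + 10 + 8 + 15 = 49.

49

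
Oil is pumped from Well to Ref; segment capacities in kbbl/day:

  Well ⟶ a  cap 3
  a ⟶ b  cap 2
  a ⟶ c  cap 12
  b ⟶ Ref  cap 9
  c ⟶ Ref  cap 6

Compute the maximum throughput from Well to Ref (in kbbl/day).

3

Augment Well→a→b→Ref: bottleneck 2, flow now 2.
Augment Well→a→c→Ref: bottleneck 1, flow now 3.
No augmenting path remains; maximum flow = 3.
In the residual graph, reachable from Well: {Well}.
Min-cut edges: Well→a (3); capacity 3 = 3.
This cut is saturated, so no flow can exceed 3.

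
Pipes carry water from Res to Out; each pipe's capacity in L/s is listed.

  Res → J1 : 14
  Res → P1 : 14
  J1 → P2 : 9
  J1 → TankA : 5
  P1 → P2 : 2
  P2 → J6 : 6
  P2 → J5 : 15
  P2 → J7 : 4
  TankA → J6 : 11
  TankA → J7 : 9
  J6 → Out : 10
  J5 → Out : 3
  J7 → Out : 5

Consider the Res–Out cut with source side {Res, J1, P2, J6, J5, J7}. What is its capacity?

Edges leaving {Res, J1, P2, J6, J5, J7}: Res→P1 (14), J1→TankA (5), J6→Out (10), J5→Out (3), J7→Out (5).
Cut capacity = 14 + 5 + 10 + 3 + 5 = 37.

37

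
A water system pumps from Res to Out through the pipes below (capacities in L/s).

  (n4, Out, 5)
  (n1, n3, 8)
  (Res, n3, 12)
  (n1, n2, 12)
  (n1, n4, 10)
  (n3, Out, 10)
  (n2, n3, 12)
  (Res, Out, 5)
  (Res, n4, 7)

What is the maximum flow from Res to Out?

Augment Res→Out: bottleneck 5, flow now 5.
Augment Res→n3→Out: bottleneck 10, flow now 15.
Augment Res→n4→Out: bottleneck 5, flow now 20.
No augmenting path remains; maximum flow = 20.
In the residual graph, reachable from Res: {Res, n3, n4}.
Min-cut edges: Res→Out (5), n3→Out (10), n4→Out (5); capacity 5 + 10 + 5 = 20.
This cut is saturated, so no flow can exceed 20.

20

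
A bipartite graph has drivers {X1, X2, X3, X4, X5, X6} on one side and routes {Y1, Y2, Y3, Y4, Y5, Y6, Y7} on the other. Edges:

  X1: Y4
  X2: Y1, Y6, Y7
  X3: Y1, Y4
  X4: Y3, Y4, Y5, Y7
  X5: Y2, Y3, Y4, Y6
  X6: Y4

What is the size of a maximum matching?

Unit-capacity flow: source→left, listed edges, right→sink; max matching = max flow.
Augmenting path X1→Y4 (+1); matched 1.
Augmenting path X2→Y1 (+1); matched 2.
Augmenting path X4→Y3 (+1); matched 3.
Augmenting path X5→Y2 (+1); matched 4.
Augmenting path X3→Y1→X2→Y6 (+1); matched 5.
No augmenting path remains; maximum matching = 5.
König certificate: {X2, X3, X4, X5, Y4} is a vertex cover of size 5 (every listed pair touches it), so no matching can be larger.

5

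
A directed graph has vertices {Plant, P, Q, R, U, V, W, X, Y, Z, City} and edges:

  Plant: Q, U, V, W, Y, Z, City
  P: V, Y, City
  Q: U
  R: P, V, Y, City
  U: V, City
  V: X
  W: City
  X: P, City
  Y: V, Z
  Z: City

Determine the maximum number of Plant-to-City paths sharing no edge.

5

Assign every edge capacity 1; by Menger, the answer equals the max flow.
Path Plant→City (+1); total 1.
Path Plant→U→City (+1); total 2.
Path Plant→W→City (+1); total 3.
Path Plant→Z→City (+1); total 4.
Path Plant→V→X→City (+1); total 5.
No residual Plant→City path; max flow = 5.
Certifying cut of size 5: {Plant→City, Plant→W, U→City, V→X, Z→City}.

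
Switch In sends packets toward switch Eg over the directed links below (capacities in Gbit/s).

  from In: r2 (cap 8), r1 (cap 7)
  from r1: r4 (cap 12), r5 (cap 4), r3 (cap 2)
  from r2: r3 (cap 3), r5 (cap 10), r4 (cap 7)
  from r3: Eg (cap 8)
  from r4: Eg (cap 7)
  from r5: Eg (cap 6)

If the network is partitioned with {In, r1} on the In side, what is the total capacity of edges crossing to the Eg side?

Edges leaving {In, r1}: In→r2 (8), r1→r3 (2), r1→r4 (12), r1→r5 (4).
Cut capacity = 8 + 2 + 12 + 4 = 26.

26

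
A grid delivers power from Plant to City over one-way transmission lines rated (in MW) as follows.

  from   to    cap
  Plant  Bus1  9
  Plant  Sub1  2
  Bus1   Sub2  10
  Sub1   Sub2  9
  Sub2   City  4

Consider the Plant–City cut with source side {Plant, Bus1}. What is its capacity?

12

Edges leaving {Plant, Bus1}: Plant→Sub1 (2), Bus1→Sub2 (10).
Cut capacity = 2 + 10 = 12.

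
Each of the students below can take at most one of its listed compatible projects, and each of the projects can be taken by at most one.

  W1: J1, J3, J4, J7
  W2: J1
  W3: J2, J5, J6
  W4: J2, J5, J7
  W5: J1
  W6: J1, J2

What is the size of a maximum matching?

5

Unit-capacity flow: source→left, listed edges, right→sink; max matching = max flow.
Augmenting path W1→J1 (+1); matched 1.
Augmenting path W3→J2 (+1); matched 2.
Augmenting path W4→J5 (+1); matched 3.
Augmenting path W2→J1→W1→J3 (+1); matched 4.
Augmenting path W6→J2→W3→J6 (+1); matched 5.
No augmenting path remains; maximum matching = 5.
König certificate: {W1, W3, W4, W6, J1} is a vertex cover of size 5 (every listed pair touches it), so no matching can be larger.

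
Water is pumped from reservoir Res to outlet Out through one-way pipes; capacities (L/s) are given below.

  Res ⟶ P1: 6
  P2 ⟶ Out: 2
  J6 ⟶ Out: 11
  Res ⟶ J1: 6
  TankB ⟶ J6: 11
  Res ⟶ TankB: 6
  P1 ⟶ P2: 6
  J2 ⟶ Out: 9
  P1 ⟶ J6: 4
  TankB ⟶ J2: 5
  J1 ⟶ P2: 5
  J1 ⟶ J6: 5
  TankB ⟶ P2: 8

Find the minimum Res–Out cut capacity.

Augment Res→TankB→P2→Out: bottleneck 2, flow now 2.
Augment Res→TankB→J6→Out: bottleneck 4, flow now 6.
Augment Res→P1→J6→Out: bottleneck 4, flow now 10.
Augment Res→J1→J6→Out: bottleneck 3, flow now 13.
Augment Res→P1→P2→TankB→J2→Out: bottleneck 2, flow now 15. (uses reverse residual edge)
Augment Res→J1→J6→TankB→J2→Out: bottleneck 2, flow now 17. (uses reverse residual edge)
No augmenting path remains; maximum flow = 17.
By max-flow min-cut, the minimum cut capacity equals the max flow.
In the residual graph, reachable from Res: {Res, P1, J1, P2}.
Min-cut edges: Res→TankB (6), P1→J6 (4), J1→J6 (5), P2→Out (2); capacity 6 + 4 + 5 + 2 = 17.

17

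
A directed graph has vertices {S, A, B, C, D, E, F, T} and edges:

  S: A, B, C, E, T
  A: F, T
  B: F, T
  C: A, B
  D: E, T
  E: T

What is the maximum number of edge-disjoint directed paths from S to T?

Assign every edge capacity 1; by Menger, the answer equals the max flow.
Path S→T (+1); total 1.
Path S→A→T (+1); total 2.
Path S→B→T (+1); total 3.
Path S→E→T (+1); total 4.
No residual S→T path; max flow = 4.
Certifying cut of size 4: {A→T, B→T, S→E, S→T}.

4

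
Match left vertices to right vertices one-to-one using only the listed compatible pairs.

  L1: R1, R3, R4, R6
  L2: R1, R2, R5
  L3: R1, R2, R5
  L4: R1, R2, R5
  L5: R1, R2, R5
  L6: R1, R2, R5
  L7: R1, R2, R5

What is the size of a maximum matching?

4

Unit-capacity flow: source→left, listed edges, right→sink; max matching = max flow.
Augmenting path L1→R1 (+1); matched 1.
Augmenting path L2→R2 (+1); matched 2.
Augmenting path L3→R5 (+1); matched 3.
Augmenting path L4→R1→L1→R3 (+1); matched 4.
No augmenting path remains; maximum matching = 4.
König certificate: {L1, R1, R2, R5} is a vertex cover of size 4 (every listed pair touches it), so no matching can be larger.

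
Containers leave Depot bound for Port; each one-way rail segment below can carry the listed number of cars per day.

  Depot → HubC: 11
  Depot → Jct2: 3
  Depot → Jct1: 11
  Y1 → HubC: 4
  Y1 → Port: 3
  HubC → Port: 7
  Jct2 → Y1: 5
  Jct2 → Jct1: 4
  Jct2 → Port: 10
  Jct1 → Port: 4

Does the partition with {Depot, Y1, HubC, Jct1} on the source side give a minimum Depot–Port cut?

No — its capacity is 17, but the minimum cut has capacity 14.

Given cut capacity: 3 + 3 + 7 + 4 = 17.
Augment Depot→HubC→Port: bottleneck 7, flow now 7.
Augment Depot→Jct2→Port: bottleneck 3, flow now 10.
Augment Depot→Jct1→Port: bottleneck 4, flow now 14.
No augmenting path remains; maximum flow = 14.
In the residual graph, reachable from Depot: {Depot, HubC, Jct1}.
Min-cut edges: Depot→Jct2 (3), HubC→Port (7), Jct1→Port (4); capacity 3 + 7 + 4 = 14.
Cut capacity 17 exceeds the max flow 14, so it is not minimum.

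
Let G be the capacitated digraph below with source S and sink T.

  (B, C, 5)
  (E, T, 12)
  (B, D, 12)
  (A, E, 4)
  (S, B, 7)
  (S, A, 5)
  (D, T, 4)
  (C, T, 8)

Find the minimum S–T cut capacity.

Augment S→A→E→T: bottleneck 4, flow now 4.
Augment S→B→C→T: bottleneck 5, flow now 9.
Augment S→B→D→T: bottleneck 2, flow now 11.
No augmenting path remains; maximum flow = 11.
By max-flow min-cut, the minimum cut capacity equals the max flow.
In the residual graph, reachable from S: {S, A}.
Min-cut edges: S→B (7), A→E (4); capacity 7 + 4 = 11.

11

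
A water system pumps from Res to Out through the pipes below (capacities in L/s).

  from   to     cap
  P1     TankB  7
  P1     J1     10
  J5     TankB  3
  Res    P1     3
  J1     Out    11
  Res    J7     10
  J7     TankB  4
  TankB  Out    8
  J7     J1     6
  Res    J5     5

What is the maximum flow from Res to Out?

Augment Res→J5→TankB→Out: bottleneck 3, flow now 3.
Augment Res→J7→TankB→Out: bottleneck 4, flow now 7.
Augment Res→J7→J1→Out: bottleneck 6, flow now 13.
Augment Res→P1→TankB→Out: bottleneck 1, flow now 14.
Augment Res→P1→J1→Out: bottleneck 2, flow now 16.
No augmenting path remains; maximum flow = 16.
In the residual graph, reachable from Res: {Res, J5}.
Min-cut edges: Res→J7 (10), Res→P1 (3), J5→TankB (3); capacity 10 + 3 + 3 = 16.
This cut is saturated, so no flow can exceed 16.

16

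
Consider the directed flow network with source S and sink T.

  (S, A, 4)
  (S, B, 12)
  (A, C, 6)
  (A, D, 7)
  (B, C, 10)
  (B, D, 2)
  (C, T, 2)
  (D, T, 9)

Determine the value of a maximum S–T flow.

Augment S→A→C→T: bottleneck 2, flow now 2.
Augment S→A→D→T: bottleneck 2, flow now 4.
Augment S→B→D→T: bottleneck 2, flow now 6.
Augment S→B→C→A→D→T: bottleneck 2, flow now 8. (uses reverse residual edge)
No augmenting path remains; maximum flow = 8.
In the residual graph, reachable from S: {S, B, C}.
Min-cut edges: S→A (4), B→D (2), C→T (2); capacity 4 + 2 + 2 = 8.
This cut is saturated, so no flow can exceed 8.

8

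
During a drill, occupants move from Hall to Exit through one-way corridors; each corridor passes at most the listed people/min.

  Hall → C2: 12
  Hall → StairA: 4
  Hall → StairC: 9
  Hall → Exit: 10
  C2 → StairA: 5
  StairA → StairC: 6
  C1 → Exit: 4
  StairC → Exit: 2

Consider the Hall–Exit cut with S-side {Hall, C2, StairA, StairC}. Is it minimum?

Given cut capacity: 10 + 2 = 12.
Augment Hall→Exit: bottleneck 10, flow now 10.
Augment Hall→StairC→Exit: bottleneck 2, flow now 12.
No augmenting path remains; maximum flow = 12.
Cut capacity 12 equals the max flow, so it is a minimum cut.

Yes — it is a minimum cut (capacity 12).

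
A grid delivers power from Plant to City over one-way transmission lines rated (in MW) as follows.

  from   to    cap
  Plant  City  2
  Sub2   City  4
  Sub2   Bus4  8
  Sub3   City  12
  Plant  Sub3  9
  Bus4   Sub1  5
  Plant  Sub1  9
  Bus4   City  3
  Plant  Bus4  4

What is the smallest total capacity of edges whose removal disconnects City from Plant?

Augment Plant→City: bottleneck 2, flow now 2.
Augment Plant→Bus4→City: bottleneck 3, flow now 5.
Augment Plant→Sub3→City: bottleneck 9, flow now 14.
No augmenting path remains; maximum flow = 14.
By max-flow min-cut, the minimum cut capacity equals the max flow.
In the residual graph, reachable from Plant: {Plant, Sub1, Bus4}.
Min-cut edges: Plant→Sub3 (9), Plant→City (2), Bus4→City (3); capacity 9 + 2 + 3 = 14.

14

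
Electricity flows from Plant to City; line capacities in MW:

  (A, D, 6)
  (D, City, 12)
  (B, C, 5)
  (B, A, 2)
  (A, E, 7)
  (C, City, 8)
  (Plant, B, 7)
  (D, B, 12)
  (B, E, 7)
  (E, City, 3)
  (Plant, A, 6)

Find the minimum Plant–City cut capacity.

Augment Plant→A→D→City: bottleneck 6, flow now 6.
Augment Plant→B→C→City: bottleneck 5, flow now 11.
Augment Plant→B→E→City: bottleneck 2, flow now 13.
No augmenting path remains; maximum flow = 13.
By max-flow min-cut, the minimum cut capacity equals the max flow.
In the residual graph, reachable from Plant: {Plant}.
Min-cut edges: Plant→A (6), Plant→B (7); capacity 6 + 7 = 13.

13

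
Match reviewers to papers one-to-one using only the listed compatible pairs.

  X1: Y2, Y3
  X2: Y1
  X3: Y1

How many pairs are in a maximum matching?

2

Unit-capacity flow: source→left, listed edges, right→sink; max matching = max flow.
Augmenting path X1→Y2 (+1); matched 1.
Augmenting path X2→Y1 (+1); matched 2.
No augmenting path remains; maximum matching = 2.
König certificate: {X1, Y1} is a vertex cover of size 2 (every listed pair touches it), so no matching can be larger.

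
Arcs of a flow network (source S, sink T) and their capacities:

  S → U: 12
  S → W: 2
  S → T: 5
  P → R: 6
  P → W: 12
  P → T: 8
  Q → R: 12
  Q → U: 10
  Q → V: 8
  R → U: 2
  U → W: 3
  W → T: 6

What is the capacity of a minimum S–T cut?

Augment S→T: bottleneck 5, flow now 5.
Augment S→W→T: bottleneck 2, flow now 7.
Augment S→U→W→T: bottleneck 3, flow now 10.
No augmenting path remains; maximum flow = 10.
By max-flow min-cut, the minimum cut capacity equals the max flow.
In the residual graph, reachable from S: {S, U}.
Min-cut edges: S→W (2), S→T (5), U→W (3); capacity 2 + 5 + 3 = 10.

10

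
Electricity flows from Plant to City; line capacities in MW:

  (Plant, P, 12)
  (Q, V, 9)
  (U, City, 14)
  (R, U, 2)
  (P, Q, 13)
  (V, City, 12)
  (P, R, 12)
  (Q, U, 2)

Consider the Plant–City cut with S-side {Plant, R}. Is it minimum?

Given cut capacity: 12 + 2 = 14.
Augment Plant→P→Q→U→City: bottleneck 2, flow now 2.
Augment Plant→P→Q→V→City: bottleneck 9, flow now 11.
Augment Plant→P→R→U→City: bottleneck 1, flow now 12.
No augmenting path remains; maximum flow = 12.
In the residual graph, reachable from Plant: {Plant}.
Min-cut edges: Plant→P (12); capacity 12 = 12.
Cut capacity 14 exceeds the max flow 12, so it is not minimum.

No — its capacity is 14, but the minimum cut has capacity 12.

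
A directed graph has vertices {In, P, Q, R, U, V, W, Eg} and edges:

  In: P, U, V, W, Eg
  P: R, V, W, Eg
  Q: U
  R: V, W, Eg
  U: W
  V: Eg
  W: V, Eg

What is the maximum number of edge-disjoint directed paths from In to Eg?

Assign every edge capacity 1; by Menger, the answer equals the max flow.
Path In→Eg (+1); total 1.
Path In→P→Eg (+1); total 2.
Path In→V→Eg (+1); total 3.
Path In→W→Eg (+1); total 4.
No residual In→Eg path; max flow = 4.
Certifying cut of size 4: {In→Eg, In→P, V→Eg, W→Eg}.

4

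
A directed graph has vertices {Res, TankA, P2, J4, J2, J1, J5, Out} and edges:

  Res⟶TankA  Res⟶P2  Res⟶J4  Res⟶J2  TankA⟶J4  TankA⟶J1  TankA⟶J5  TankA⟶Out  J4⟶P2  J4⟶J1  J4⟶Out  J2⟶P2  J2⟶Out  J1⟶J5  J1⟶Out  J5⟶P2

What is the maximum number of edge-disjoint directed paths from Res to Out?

3

Assign every edge capacity 1; by Menger, the answer equals the max flow.
Path Res→TankA→Out (+1); total 1.
Path Res→J4→Out (+1); total 2.
Path Res→J2→Out (+1); total 3.
No residual Res→Out path; max flow = 3.
Certifying cut of size 3: {Res→J2, Res→J4, Res→TankA}.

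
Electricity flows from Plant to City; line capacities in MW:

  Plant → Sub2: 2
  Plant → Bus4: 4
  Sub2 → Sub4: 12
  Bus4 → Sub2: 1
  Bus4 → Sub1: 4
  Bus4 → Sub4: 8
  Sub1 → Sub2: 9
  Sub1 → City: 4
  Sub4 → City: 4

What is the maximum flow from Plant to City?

Augment Plant→Sub2→Sub4→City: bottleneck 2, flow now 2.
Augment Plant→Bus4→Sub1→City: bottleneck 4, flow now 6.
No augmenting path remains; maximum flow = 6.
In the residual graph, reachable from Plant: {Plant}.
Min-cut edges: Plant→Sub2 (2), Plant→Bus4 (4); capacity 2 + 4 = 6.
This cut is saturated, so no flow can exceed 6.

6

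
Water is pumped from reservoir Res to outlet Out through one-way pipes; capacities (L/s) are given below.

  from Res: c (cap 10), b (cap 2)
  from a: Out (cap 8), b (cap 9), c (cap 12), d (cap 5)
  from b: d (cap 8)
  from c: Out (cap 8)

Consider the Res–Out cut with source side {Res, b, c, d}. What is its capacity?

Edges leaving {Res, b, c, d}: c→Out (8).
Cut capacity = 8 = 8.

8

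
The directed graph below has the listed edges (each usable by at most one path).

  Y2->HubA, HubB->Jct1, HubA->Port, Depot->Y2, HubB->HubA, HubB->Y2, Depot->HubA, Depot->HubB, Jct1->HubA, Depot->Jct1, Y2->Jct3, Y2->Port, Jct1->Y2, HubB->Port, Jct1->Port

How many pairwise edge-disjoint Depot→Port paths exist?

Assign every edge capacity 1; by Menger, the answer equals the max flow.
Path Depot→HubB→Port (+1); total 1.
Path Depot→Jct1→Port (+1); total 2.
Path Depot→Y2→Port (+1); total 3.
Path Depot→HubA→Port (+1); total 4.
No residual Depot→Port path; max flow = 4.
Certifying cut of size 4: {Depot→HubA, Depot→HubB, Depot→Jct1, Depot→Y2}.

4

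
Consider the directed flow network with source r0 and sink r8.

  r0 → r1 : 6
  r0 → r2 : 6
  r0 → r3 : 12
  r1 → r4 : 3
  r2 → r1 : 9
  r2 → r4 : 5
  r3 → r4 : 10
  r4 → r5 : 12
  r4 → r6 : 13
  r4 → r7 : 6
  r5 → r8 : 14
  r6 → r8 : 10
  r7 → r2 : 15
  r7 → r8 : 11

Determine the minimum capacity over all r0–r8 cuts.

18

Augment r0→r1→r4→r5→r8: bottleneck 3, flow now 3.
Augment r0→r2→r4→r5→r8: bottleneck 5, flow now 8.
Augment r0→r3→r4→r5→r8: bottleneck 4, flow now 12.
Augment r0→r3→r4→r6→r8: bottleneck 6, flow now 18.
No augmenting path remains; maximum flow = 18.
By max-flow min-cut, the minimum cut capacity equals the max flow.
In the residual graph, reachable from r0: {r0, r1, r2, r3}.
Min-cut edges: r1→r4 (3), r2→r4 (5), r3→r4 (10); capacity 3 + 5 + 10 = 18.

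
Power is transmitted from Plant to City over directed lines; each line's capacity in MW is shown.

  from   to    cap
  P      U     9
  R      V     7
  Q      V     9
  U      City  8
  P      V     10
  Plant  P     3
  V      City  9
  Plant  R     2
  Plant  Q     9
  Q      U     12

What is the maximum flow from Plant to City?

Augment Plant→P→U→City: bottleneck 3, flow now 3.
Augment Plant→Q→U→City: bottleneck 5, flow now 8.
Augment Plant→Q→V→City: bottleneck 4, flow now 12.
Augment Plant→R→V→City: bottleneck 2, flow now 14.
No augmenting path remains; maximum flow = 14.
In the residual graph, reachable from Plant: {Plant}.
Min-cut edges: Plant→P (3), Plant→Q (9), Plant→R (2); capacity 3 + 9 + 2 = 14.
This cut is saturated, so no flow can exceed 14.

14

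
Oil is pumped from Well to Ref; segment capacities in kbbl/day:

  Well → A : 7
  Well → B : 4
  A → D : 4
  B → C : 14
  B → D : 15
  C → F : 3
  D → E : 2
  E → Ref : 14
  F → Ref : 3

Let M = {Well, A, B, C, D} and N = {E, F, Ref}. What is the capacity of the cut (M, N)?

Edges leaving {Well, A, B, C, D}: C→F (3), D→E (2).
Cut capacity = 3 + 2 = 5.

5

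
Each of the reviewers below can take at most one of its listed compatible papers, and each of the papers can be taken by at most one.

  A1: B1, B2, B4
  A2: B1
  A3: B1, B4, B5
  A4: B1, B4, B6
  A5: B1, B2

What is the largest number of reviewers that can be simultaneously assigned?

Unit-capacity flow: source→left, listed edges, right→sink; max matching = max flow.
Augmenting path A1→B1 (+1); matched 1.
Augmenting path A3→B4 (+1); matched 2.
Augmenting path A4→B6 (+1); matched 3.
Augmenting path A5→B2 (+1); matched 4.
Augmenting path A2→B1→A1→B4→A3→B5 (+1); matched 5.
No augmenting path remains; maximum matching = 5.
König certificate: {A1, A2, A3, A4, A5} is a vertex cover of size 5 (every listed pair touches it), so no matching can be larger.

5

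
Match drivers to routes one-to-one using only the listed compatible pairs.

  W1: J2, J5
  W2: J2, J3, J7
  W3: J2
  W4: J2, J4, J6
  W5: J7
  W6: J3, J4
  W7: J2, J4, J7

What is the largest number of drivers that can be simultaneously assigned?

Unit-capacity flow: source→left, listed edges, right→sink; max matching = max flow.
Augmenting path W1→J2 (+1); matched 1.
Augmenting path W2→J3 (+1); matched 2.
Augmenting path W4→J4 (+1); matched 3.
Augmenting path W5→J7 (+1); matched 4.
Augmenting path W3→J2→W1→J5 (+1); matched 5.
Augmenting path W6→J4→W4→J6 (+1); matched 6.
No augmenting path remains; maximum matching = 6.
König certificate: {W1, W4, J2, J3, J4, J7} is a vertex cover of size 6 (every listed pair touches it), so no matching can be larger.

6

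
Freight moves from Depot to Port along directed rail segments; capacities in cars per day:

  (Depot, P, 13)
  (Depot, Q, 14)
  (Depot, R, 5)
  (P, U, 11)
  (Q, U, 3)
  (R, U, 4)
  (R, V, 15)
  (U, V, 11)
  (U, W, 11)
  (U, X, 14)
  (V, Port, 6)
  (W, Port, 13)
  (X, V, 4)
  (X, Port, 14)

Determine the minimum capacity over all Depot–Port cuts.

19

Augment Depot→R→V→Port: bottleneck 5, flow now 5.
Augment Depot→P→U→V→Port: bottleneck 1, flow now 6.
Augment Depot→P→U→W→Port: bottleneck 10, flow now 16.
Augment Depot→Q→U→W→Port: bottleneck 1, flow now 17.
Augment Depot→Q→U→X→Port: bottleneck 2, flow now 19.
No augmenting path remains; maximum flow = 19.
By max-flow min-cut, the minimum cut capacity equals the max flow.
In the residual graph, reachable from Depot: {Depot, P, Q}.
Min-cut edges: Depot→R (5), P→U (11), Q→U (3); capacity 5 + 11 + 3 = 19.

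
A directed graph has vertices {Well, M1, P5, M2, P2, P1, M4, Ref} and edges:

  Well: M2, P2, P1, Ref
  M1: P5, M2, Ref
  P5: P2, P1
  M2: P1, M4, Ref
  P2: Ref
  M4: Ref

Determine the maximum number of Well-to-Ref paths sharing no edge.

3

Assign every edge capacity 1; by Menger, the answer equals the max flow.
Path Well→Ref (+1); total 1.
Path Well→M2→Ref (+1); total 2.
Path Well→P2→Ref (+1); total 3.
No residual Well→Ref path; max flow = 3.
Certifying cut of size 3: {Well→M2, Well→P2, Well→Ref}.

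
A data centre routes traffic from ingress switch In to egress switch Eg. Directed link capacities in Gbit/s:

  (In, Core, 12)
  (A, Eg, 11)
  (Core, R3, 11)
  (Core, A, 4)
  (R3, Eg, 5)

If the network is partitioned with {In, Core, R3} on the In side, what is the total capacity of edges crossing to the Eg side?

Edges leaving {In, Core, R3}: Core→A (4), R3→Eg (5).
Cut capacity = 4 + 5 = 9.

9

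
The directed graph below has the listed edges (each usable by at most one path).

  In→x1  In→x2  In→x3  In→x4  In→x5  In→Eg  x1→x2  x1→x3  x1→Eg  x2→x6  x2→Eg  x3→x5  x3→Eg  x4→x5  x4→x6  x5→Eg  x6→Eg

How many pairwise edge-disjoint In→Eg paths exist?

6

Assign every edge capacity 1; by Menger, the answer equals the max flow.
Path In→Eg (+1); total 1.
Path In→x1→Eg (+1); total 2.
Path In→x2→Eg (+1); total 3.
Path In→x3→Eg (+1); total 4.
Path In→x5→Eg (+1); total 5.
Path In→x4→x6→Eg (+1); total 6.
No residual In→Eg path; max flow = 6.
Certifying cut of size 6: {In→Eg, In→x1, In→x2, In→x3, In→x4, In→x5}.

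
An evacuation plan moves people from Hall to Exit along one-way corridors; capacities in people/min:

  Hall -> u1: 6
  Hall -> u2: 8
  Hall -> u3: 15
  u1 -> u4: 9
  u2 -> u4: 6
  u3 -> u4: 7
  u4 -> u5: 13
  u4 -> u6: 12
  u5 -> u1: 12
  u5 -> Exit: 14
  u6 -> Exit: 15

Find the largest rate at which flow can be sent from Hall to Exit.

19

Augment Hall→u1→u4→u5→Exit: bottleneck 6, flow now 6.
Augment Hall→u2→u4→u5→Exit: bottleneck 6, flow now 12.
Augment Hall→u3→u4→u5→Exit: bottleneck 1, flow now 13.
Augment Hall→u3→u4→u6→Exit: bottleneck 6, flow now 19.
No augmenting path remains; maximum flow = 19.
In the residual graph, reachable from Hall: {Hall, u2, u3}.
Min-cut edges: Hall→u1 (6), u2→u4 (6), u3→u4 (7); capacity 6 + 6 + 7 = 19.
This cut is saturated, so no flow can exceed 19.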